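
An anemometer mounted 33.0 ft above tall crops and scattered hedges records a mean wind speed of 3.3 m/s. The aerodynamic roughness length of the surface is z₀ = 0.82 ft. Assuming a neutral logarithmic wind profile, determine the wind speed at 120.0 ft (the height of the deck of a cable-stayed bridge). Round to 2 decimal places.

Log law: V(z) ∝ ln(z/z₀), so V₂/V₁ = ln(z₂/z₀) / ln(z₁/z₀).
ln(120.0/0.82) = 4.9859, ln(33.0/0.82) = 3.6950
V₂ = 3.3 × 4.9859/3.6950 = 3.3 × 1.3494 = 4.4530 m/s

4.45 m/s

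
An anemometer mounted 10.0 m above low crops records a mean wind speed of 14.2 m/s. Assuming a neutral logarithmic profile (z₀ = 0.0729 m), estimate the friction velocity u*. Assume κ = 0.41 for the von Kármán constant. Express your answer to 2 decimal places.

Log law: V(z) = (u*/κ) · ln(z/z₀) ⇒ u* = κ · V / ln(z/z₀)
u* = 0.41 × 14.2 / ln(10.0/0.0729) = 0.41 × 14.2 / 4.9213
   = 5.8220 / 4.9213 = 1.1830 m/s

u* ≈ 1.18 m/s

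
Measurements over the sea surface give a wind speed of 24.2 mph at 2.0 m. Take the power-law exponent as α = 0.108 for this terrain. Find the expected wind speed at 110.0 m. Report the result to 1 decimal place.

Power-law profile: V₂ = V₁ · (z₂/z₁)^α
V₂ = 24.2 × (110.0/2.0)^0.108 = 24.2 × (55.0000)^0.108
    = 24.2 × 1.5416 = 37.3056 mph

37.3 mph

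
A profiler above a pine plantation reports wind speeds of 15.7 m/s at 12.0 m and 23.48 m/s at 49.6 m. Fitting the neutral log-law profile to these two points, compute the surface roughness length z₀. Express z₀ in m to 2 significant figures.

z₀ ≈ 0.68 m

Log law: V(z) ∝ ln(z/z₀). With r = V₁/V₂ = 15.7/23.48 = 0.66865,
r · ln(z₂/z₀) = ln(z₁/z₀) ⇒ ln z₀ = (ln z₁ − r·ln z₂)/(1 − r)
ln z₀ = (2.48491 − 0.66865×3.90399) / 0.33135 = -0.3788
z₀ = exp(-0.3788) = 0.6847 m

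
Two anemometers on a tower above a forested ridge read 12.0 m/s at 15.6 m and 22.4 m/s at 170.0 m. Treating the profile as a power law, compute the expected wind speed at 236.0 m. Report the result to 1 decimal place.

24.4 m/s

First find α: α = ln(V₂/V₁)/ln(z₂/z₁) = ln(22.4/12.0)/ln(170.0/15.6) = 0.62415/2.38853 = 0.2613
Extrapolate from 170.0 m to 236.0 m: V₃ = 22.4 × (236.0/170.0)^0.2613 = 22.4 × 1.0895 = 24.4048 m/s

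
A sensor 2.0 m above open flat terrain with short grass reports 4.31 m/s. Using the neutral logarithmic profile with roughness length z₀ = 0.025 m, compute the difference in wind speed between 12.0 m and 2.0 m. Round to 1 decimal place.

Log law: V₂ = V₁ · ln(z₂/z₀)/ln(z₁/z₀) = 4.31 × 6.1738/4.3820 = 6.0723 m/s
ΔV = 6.0723 − 4.31 = 1.7623 m/s

1.8 m/s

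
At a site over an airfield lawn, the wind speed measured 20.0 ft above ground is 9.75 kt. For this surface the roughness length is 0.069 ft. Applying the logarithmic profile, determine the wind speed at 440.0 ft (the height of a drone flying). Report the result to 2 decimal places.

15.07 kt

Log law: V(z) ∝ ln(z/z₀), so V₂/V₁ = ln(z₂/z₀) / ln(z₁/z₀).
ln(440.0/0.069) = 8.7604, ln(20.0/0.069) = 5.6694
V₂ = 9.75 × 8.7604/5.6694 = 9.75 × 1.5452 = 15.0659 kt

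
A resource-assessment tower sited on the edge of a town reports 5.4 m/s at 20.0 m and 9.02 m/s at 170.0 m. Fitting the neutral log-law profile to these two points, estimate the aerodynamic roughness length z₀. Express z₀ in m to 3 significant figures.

Log law: V(z) ∝ ln(z/z₀). With r = V₁/V₂ = 5.4/9.02 = 0.59867,
r · ln(z₂/z₀) = ln(z₁/z₀) ⇒ ln z₀ = (ln z₁ − r·ln z₂)/(1 − r)
ln z₀ = (2.99573 − 0.59867×5.13580) / 0.40133 = -0.1966
z₀ = exp(-0.1966) = 0.8215 m

z₀ ≈ 0.821 m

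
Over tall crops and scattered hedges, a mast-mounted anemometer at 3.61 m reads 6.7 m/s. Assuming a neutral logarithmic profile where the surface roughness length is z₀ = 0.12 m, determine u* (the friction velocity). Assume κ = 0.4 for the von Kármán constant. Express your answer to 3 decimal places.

u* ≈ 0.787 m/s

Log law: V(z) = (u*/κ) · ln(z/z₀) ⇒ u* = κ · V / ln(z/z₀)
u* = 0.4 × 6.7 / ln(3.61/0.12) = 0.4 × 6.7 / 3.4040
   = 2.6800 / 3.4040 = 0.7873 m/s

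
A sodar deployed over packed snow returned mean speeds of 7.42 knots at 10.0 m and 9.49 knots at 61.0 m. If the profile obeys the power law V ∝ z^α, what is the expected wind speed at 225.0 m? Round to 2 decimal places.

11.33 knots

First find α: α = ln(V₂/V₁)/ln(z₂/z₁) = ln(9.49/7.42)/ln(61.0/10.0) = 0.24606/1.80829 = 0.1361
Extrapolate from 61.0 m to 225.0 m: V₃ = 9.49 × (225.0/61.0)^0.1361 = 9.49 × 1.1944 = 11.3344 knots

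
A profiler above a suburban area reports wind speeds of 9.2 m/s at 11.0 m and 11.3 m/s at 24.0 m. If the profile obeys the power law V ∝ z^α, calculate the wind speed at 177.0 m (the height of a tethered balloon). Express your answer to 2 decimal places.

First find α: α = ln(V₂/V₁)/ln(z₂/z₁) = ln(11.3/9.2)/ln(24.0/11.0) = 0.20560/0.78016 = 0.2635
Extrapolate from 24.0 m to 177.0 m: V₃ = 11.3 × (177.0/24.0)^0.2635 = 11.3 × 1.6931 = 19.1322 m/s

19.13 m/s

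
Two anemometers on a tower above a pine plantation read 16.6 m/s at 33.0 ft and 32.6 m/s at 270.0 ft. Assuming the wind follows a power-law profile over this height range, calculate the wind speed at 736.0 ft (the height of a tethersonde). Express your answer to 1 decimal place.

45.0 m/s

First find α: α = ln(V₂/V₁)/ln(z₂/z₁) = ln(32.6/16.6)/ln(270.0/33.0) = 0.67491/2.10191 = 0.3211
Extrapolate from 270.0 ft to 736.0 ft: V₃ = 32.6 × (736.0/270.0)^0.3211 = 32.6 × 1.3799 = 44.9840 m/s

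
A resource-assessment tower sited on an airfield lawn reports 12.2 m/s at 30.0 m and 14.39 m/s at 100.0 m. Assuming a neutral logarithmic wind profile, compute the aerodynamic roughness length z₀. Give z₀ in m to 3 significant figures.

z₀ ≈ 0.0367 m

Log law: V(z) ∝ ln(z/z₀). With r = V₁/V₂ = 12.2/14.39 = 0.84781,
r · ln(z₂/z₀) = ln(z₁/z₀) ⇒ ln z₀ = (ln z₁ − r·ln z₂)/(1 − r)
ln z₀ = (3.40120 − 0.84781×4.60517) / 0.15219 = -3.3059
z₀ = exp(-3.3059) = 0.03667 m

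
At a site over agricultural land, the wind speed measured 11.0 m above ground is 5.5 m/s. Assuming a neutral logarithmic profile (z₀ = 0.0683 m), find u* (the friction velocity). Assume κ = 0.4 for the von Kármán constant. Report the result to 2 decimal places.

Log law: V(z) = (u*/κ) · ln(z/z₀) ⇒ u* = κ · V / ln(z/z₀)
u* = 0.4 × 5.5 / ln(11.0/0.0683) = 0.4 × 5.5 / 5.0817
   = 2.2000 / 5.0817 = 0.4329 m/s

u* ≈ 0.43 m/s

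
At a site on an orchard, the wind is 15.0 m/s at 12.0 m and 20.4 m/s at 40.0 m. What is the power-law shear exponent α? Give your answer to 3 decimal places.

α ≈ 0.255

Power law: V₂/V₁ = (z₂/z₁)^α ⇒ α = ln(V₂/V₁) / ln(z₂/z₁)
α = ln(20.4/15.0) / ln(40.0/12.0) = ln(1.3600) / ln(3.3333)
  = 0.30748 / 1.20397 = 0.25539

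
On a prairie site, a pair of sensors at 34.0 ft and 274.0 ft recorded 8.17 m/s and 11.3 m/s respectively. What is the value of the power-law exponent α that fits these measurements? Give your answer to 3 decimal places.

α ≈ 0.155

Power law: V₂/V₁ = (z₂/z₁)^α ⇒ α = ln(V₂/V₁) / ln(z₂/z₁)
α = ln(11.3/8.17) / ln(274.0/34.0) = ln(1.3831) / ln(8.0588)
  = 0.32433 / 2.08677 = 0.15542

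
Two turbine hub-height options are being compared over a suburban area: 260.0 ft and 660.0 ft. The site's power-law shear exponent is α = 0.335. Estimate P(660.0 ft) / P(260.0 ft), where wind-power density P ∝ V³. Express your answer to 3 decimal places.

2.550

Speed ratio: V_B/V_A = (z_B/z_A)^α = (660.0/260.0)^0.335 = (2.5385)^0.335 = 1.36625
Power-density ratio: P_B/P_A = (V_B/V_A)³ = (1.36625)³ = 2.55031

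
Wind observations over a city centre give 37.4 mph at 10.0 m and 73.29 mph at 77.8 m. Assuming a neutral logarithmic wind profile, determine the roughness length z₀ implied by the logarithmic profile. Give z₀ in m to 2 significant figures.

z₀ ≈ 1.2 m

Log law: V(z) ∝ ln(z/z₀). With r = V₁/V₂ = 37.4/73.29 = 0.51030,
r · ln(z₂/z₀) = ln(z₁/z₀) ⇒ ln z₀ = (ln z₁ − r·ln z₂)/(1 − r)
ln z₀ = (2.30259 − 0.51030×4.35414) / 0.48970 = 0.1647
z₀ = exp(0.1647) = 1.179 m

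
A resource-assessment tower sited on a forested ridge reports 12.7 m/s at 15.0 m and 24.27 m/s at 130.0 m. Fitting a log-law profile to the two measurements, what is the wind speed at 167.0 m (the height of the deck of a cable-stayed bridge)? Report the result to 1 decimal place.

25.6 m/s

Log law: V ∝ ln(z/z₀). From the pair, with r = V₁/V₂ = 0.52328,
ln z₀ = (ln z₁ − r·ln z₂)/(1 − r) = (2.7081 − 0.52328×4.8675)/0.47672 = 0.3377 → z₀ = 1.402 m
V₃ = V₁ · ln(z₃/z₀)/ln(z₁/z₀) = 12.7 × 4.7803/2.3704 = 25.6119 m/s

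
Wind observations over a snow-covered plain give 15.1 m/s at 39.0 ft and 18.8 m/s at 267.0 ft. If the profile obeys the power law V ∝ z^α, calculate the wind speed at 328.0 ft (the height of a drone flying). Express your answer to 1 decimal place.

First find α: α = ln(V₂/V₁)/ln(z₂/z₁) = ln(18.8/15.1)/ln(267.0/39.0) = 0.21916/1.92369 = 0.1139
Extrapolate from 267.0 ft to 328.0 ft: V₃ = 18.8 × (328.0/267.0)^0.1139 = 18.8 × 1.0237 = 19.2459 m/s

19.2 m/s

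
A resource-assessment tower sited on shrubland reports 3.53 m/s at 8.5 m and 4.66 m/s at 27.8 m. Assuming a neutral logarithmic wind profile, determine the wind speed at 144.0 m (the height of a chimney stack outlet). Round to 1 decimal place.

6.2 m/s

Log law: V ∝ ln(z/z₀). From the pair, with r = V₁/V₂ = 0.75751,
ln z₀ = (ln z₁ − r·ln z₂)/(1 − r) = (2.1401 − 0.75751×3.3250)/0.24249 = -1.5617 → z₀ = 0.2098 m
V₃ = V₁ · ln(z₃/z₀)/ln(z₁/z₀) = 3.53 × 6.5315/3.7017 = 6.2285 m/s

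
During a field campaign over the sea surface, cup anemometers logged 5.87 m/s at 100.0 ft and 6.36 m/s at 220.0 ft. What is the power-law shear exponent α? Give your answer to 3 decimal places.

Power law: V₂/V₁ = (z₂/z₁)^α ⇒ α = ln(V₂/V₁) / ln(z₂/z₁)
α = ln(6.36/5.87) / ln(220.0/100.0) = ln(1.0835) / ln(2.2000)
  = 0.08017 / 0.78846 = 0.10168

α ≈ 0.102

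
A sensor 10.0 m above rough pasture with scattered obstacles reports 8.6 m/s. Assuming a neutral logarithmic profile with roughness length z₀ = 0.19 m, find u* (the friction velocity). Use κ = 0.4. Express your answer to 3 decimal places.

u* ≈ 0.868 m/s

Log law: V(z) = (u*/κ) · ln(z/z₀) ⇒ u* = κ · V / ln(z/z₀)
u* = 0.4 × 8.6 / ln(10.0/0.19) = 0.4 × 8.6 / 3.9633
   = 3.4400 / 3.9633 = 0.8680 m/s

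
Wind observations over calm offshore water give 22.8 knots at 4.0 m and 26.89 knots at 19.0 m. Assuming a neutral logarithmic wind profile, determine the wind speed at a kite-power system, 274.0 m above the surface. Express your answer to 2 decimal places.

Log law: V ∝ ln(z/z₀). From the pair, with r = V₁/V₂ = 0.84790,
ln z₀ = (ln z₁ − r·ln z₂)/(1 − r) = (1.3863 − 0.84790×2.9444)/0.15210 = -7.2997 → z₀ = 0.0006757 m
V₃ = V₁ · ln(z₃/z₀)/ln(z₁/z₀) = 22.8 × 12.9128/8.6860 = 33.8951 knots

33.90 knots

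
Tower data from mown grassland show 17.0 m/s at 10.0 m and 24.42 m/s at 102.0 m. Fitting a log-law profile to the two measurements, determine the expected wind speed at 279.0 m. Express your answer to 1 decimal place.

Log law: V ∝ ln(z/z₀). From the pair, with r = V₁/V₂ = 0.69615,
ln z₀ = (ln z₁ − r·ln z₂)/(1 − r) = (2.3026 − 0.69615×4.6250)/0.30385 = -3.0182 → z₀ = 0.04889 m
V₃ = V₁ · ln(z₃/z₀)/ln(z₁/z₀) = 17.0 × 8.6495/5.3208 = 27.6349 m/s

27.6 m/s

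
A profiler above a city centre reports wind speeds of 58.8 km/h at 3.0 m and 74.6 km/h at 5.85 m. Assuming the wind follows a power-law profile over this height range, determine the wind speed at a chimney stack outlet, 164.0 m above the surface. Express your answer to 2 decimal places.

244.72 km/h

First find α: α = ln(V₂/V₁)/ln(z₂/z₁) = ln(74.6/58.8)/ln(5.85/3.0) = 0.23800/0.66783 = 0.3564
Extrapolate from 5.85 m to 164.0 m: V₃ = 74.6 × (164.0/5.85)^0.3564 = 74.6 × 3.2804 = 244.7151 km/h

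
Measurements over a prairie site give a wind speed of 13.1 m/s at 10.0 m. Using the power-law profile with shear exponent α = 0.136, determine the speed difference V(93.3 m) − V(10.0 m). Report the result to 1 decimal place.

4.6 m/s

Power law: V₂ = V₁ · (z₂/z₁)^α = 13.1 × (9.3300)^0.136 = 17.7491 m/s
ΔV = 17.7491 − 13.1 = 4.6491 m/s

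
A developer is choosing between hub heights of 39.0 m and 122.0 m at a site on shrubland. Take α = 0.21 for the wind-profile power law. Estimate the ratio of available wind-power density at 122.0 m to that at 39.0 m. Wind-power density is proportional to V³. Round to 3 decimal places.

Speed ratio: V_B/V_A = (z_B/z_A)^α = (122.0/39.0)^0.21 = (3.1282)^0.21 = 1.27061
Power-density ratio: P_B/P_A = (V_B/V_A)³ = (1.27061)³ = 2.05133

2.051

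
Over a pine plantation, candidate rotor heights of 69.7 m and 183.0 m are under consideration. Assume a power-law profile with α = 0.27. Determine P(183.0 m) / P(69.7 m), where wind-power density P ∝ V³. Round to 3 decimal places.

2.186

Speed ratio: V_B/V_A = (z_B/z_A)^α = (183.0/69.7)^0.27 = (2.6255)^0.27 = 1.29774
Power-density ratio: P_B/P_A = (V_B/V_A)³ = (1.29774)³ = 2.18558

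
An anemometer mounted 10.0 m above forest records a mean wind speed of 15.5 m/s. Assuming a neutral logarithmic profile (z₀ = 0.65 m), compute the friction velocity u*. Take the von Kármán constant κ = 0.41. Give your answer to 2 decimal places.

Log law: V(z) = (u*/κ) · ln(z/z₀) ⇒ u* = κ · V / ln(z/z₀)
u* = 0.41 × 15.5 / ln(10.0/0.65) = 0.41 × 15.5 / 2.7334
   = 6.3550 / 2.7334 = 2.3250 m/s

u* ≈ 2.32 m/s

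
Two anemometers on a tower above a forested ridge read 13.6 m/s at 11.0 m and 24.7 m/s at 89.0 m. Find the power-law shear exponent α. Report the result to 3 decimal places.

Power law: V₂/V₁ = (z₂/z₁)^α ⇒ α = ln(V₂/V₁) / ln(z₂/z₁)
α = ln(24.7/13.6) / ln(89.0/11.0) = ln(1.8162) / ln(8.0909)
  = 0.59673 / 2.09074 = 0.28542

α ≈ 0.285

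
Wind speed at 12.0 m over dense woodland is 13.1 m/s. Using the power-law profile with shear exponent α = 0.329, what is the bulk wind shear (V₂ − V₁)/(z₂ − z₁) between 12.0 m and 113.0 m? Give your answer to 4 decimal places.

Power law: V₂ = V₁ · (z₂/z₁)^α = 13.1 × (9.4167)^0.329 = 27.3958 m/s
ΔV/Δz = (27.3958 − 13.1)/(113.0 − 12.0) = 14.2958/101.0000 = 0.14154 m/s/m

0.1415 m/s/m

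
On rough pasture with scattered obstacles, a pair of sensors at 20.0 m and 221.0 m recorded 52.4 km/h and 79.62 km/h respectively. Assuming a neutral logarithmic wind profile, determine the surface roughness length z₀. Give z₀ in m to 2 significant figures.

z₀ ≈ 0.20 m

Log law: V(z) ∝ ln(z/z₀). With r = V₁/V₂ = 52.4/79.62 = 0.65813,
r · ln(z₂/z₀) = ln(z₁/z₀) ⇒ ln z₀ = (ln z₁ − r·ln z₂)/(1 − r)
ln z₀ = (2.99573 − 0.65813×5.39816) / 0.34187 = -1.6291
z₀ = exp(-1.6291) = 0.1961 m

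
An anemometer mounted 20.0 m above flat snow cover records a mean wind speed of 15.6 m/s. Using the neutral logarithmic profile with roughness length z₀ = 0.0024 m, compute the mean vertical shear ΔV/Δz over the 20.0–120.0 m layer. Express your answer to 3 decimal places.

Log law: V₂ = V₁ · ln(z₂/z₀)/ln(z₁/z₀) = 15.6 × 10.8198/9.0280 = 18.6961 m/s
ΔV/Δz = (18.6961 − 15.6)/(120.0 − 20.0) = 3.0961/100.0000 = 0.03096 m/s/m

0.031 m/s/m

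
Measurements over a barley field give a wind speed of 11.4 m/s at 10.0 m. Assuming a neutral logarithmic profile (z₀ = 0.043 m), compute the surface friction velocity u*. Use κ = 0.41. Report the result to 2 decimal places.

Log law: V(z) = (u*/κ) · ln(z/z₀) ⇒ u* = κ · V / ln(z/z₀)
u* = 0.41 × 11.4 / ln(10.0/0.043) = 0.41 × 11.4 / 5.4491
   = 4.6740 / 5.4491 = 0.8577 m/s

u* ≈ 0.86 m/s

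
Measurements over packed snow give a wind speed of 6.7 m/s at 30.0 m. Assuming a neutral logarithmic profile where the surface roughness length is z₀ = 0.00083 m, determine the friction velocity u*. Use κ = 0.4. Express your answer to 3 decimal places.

Log law: V(z) = (u*/κ) · ln(z/z₀) ⇒ u* = κ · V / ln(z/z₀)
u* = 0.4 × 6.7 / ln(30.0/0.00083) = 0.4 × 6.7 / 10.4953
   = 2.6800 / 10.4953 = 0.2554 m/s

u* ≈ 0.255 m/s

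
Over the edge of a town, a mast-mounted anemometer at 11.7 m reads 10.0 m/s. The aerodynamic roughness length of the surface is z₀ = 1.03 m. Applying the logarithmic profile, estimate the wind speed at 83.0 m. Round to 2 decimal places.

Log law: V(z) ∝ ln(z/z₀), so V₂/V₁ = ln(z₂/z₀) / ln(z₁/z₀).
ln(83.0/1.03) = 4.3893, ln(11.7/1.03) = 2.4300
V₂ = 10.0 × 4.3893/2.4300 = 10.0 × 1.8063 = 18.0627 m/s

18.06 m/s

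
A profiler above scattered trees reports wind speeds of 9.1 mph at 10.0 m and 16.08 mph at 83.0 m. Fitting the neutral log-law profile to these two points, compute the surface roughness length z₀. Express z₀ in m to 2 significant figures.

z₀ ≈ 0.63 m

Log law: V(z) ∝ ln(z/z₀). With r = V₁/V₂ = 9.1/16.08 = 0.56592,
r · ln(z₂/z₀) = ln(z₁/z₀) ⇒ ln z₀ = (ln z₁ − r·ln z₂)/(1 − r)
ln z₀ = (2.30259 − 0.56592×4.41884) / 0.43408 = -0.4564
z₀ = exp(-0.4564) = 0.6335 m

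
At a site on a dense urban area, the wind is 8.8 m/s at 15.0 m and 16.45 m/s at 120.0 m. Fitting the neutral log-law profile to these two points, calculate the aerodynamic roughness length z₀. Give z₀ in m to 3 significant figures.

z₀ ≈ 1.37 m

Log law: V(z) ∝ ln(z/z₀). With r = V₁/V₂ = 8.8/16.45 = 0.53495,
r · ln(z₂/z₀) = ln(z₁/z₀) ⇒ ln z₀ = (ln z₁ − r·ln z₂)/(1 − r)
ln z₀ = (2.70805 − 0.53495×4.78749) / 0.46505 = 0.3160
z₀ = exp(0.3160) = 1.372 m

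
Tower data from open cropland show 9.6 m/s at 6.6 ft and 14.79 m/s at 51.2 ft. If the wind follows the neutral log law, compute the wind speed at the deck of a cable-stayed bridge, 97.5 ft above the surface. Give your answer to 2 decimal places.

Log law: V ∝ ln(z/z₀). From the pair, with r = V₁/V₂ = 0.64909,
ln z₀ = (ln z₁ − r·ln z₂)/(1 − r) = (1.8871 − 0.64909×3.9357)/0.35091 = -1.9024 → z₀ = 0.1492 ft
V₃ = V₁ · ln(z₃/z₀)/ln(z₁/z₀) = 9.6 × 6.4822/3.7894 = 16.4218 m/s

16.42 m/s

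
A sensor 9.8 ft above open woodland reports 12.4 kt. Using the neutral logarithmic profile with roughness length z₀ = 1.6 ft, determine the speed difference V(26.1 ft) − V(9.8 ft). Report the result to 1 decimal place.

Log law: V₂ = V₁ · ln(z₂/z₀)/ln(z₁/z₀) = 12.4 × 2.7919/1.8124 = 19.1019 kt
ΔV = 19.1019 − 12.4 = 6.7019 kt

6.7 kt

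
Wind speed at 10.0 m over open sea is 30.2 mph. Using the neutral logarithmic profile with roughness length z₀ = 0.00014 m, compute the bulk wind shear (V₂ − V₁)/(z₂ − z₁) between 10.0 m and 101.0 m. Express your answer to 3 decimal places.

0.069 mph/m

Log law: V₂ = V₁ · ln(z₂/z₀)/ln(z₁/z₀) = 30.2 × 13.4890/11.1765 = 36.4487 mph
ΔV/Δz = (36.4487 − 30.2)/(101.0 − 10.0) = 6.2487/91.0000 = 0.06867 mph/m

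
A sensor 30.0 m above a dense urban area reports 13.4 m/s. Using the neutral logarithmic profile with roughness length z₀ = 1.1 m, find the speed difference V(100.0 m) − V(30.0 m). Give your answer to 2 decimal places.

Log law: V₂ = V₁ · ln(z₂/z₀)/ln(z₁/z₀) = 13.4 × 4.5099/3.3059 = 18.2802 m/s
ΔV = 18.2802 − 13.4 = 4.8802 m/s

4.88 m/s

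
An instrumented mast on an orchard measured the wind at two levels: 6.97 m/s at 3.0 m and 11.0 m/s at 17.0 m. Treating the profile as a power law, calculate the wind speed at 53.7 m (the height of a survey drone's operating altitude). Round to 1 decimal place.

14.9 m/s

First find α: α = ln(V₂/V₁)/ln(z₂/z₁) = ln(11.0/6.97)/ln(17.0/3.0) = 0.45628/1.73460 = 0.2630
Extrapolate from 17.0 m to 53.7 m: V₃ = 11.0 × (53.7/17.0)^0.2630 = 11.0 × 1.3533 = 14.8864 m/s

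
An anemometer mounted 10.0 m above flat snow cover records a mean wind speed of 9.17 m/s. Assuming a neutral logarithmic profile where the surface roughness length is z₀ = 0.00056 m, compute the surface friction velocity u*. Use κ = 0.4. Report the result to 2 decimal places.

Log law: V(z) = (u*/κ) · ln(z/z₀) ⇒ u* = κ · V / ln(z/z₀)
u* = 0.4 × 9.17 / ln(10.0/0.00056) = 0.4 × 9.17 / 9.7902
   = 3.6680 / 9.7902 = 0.3747 m/s

u* ≈ 0.37 m/s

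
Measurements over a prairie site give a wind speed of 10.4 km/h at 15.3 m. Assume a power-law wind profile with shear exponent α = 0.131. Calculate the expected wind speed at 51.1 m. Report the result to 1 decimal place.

Power-law profile: V₂ = V₁ · (z₂/z₁)^α
V₂ = 10.4 × (51.1/15.3)^0.131 = 10.4 × (3.3399)^0.131
    = 10.4 × 1.1711 = 12.1798 km/h

12.2 km/h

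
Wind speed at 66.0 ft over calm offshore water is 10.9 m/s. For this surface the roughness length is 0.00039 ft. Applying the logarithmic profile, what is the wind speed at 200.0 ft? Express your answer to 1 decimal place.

Log law: V(z) ∝ ln(z/z₀), so V₂/V₁ = ln(z₂/z₀) / ln(z₁/z₀).
ln(200.0/0.00039) = 13.1477, ln(66.0/0.00039) = 12.0390
V₂ = 10.9 × 13.1477/12.0390 = 10.9 × 1.0921 = 11.9038 m/s

11.9 m/s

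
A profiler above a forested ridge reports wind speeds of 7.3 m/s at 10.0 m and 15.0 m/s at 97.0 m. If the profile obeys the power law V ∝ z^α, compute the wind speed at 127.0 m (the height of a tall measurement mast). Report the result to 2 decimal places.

16.34 m/s

First find α: α = ln(V₂/V₁)/ln(z₂/z₁) = ln(15.0/7.3)/ln(97.0/10.0) = 0.72018/2.27213 = 0.3170
Extrapolate from 97.0 m to 127.0 m: V₃ = 15.0 × (127.0/97.0)^0.3170 = 15.0 × 1.0892 = 16.3375 m/s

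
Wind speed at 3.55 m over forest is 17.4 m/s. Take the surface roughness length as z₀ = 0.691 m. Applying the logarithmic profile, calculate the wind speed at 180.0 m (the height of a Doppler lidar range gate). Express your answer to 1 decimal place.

Log law: V(z) ∝ ln(z/z₀), so V₂/V₁ = ln(z₂/z₀) / ln(z₁/z₀).
ln(180.0/0.691) = 5.5626, ln(3.55/0.691) = 1.6366
V₂ = 17.4 × 5.5626/1.6366 = 17.4 × 3.3989 = 59.1415 m/s

59.1 m/s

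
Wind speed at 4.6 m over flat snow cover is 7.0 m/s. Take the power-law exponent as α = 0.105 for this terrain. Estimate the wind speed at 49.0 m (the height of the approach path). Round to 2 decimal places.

8.97 m/s

Power-law profile: V₂ = V₁ · (z₂/z₁)^α
V₂ = 7.0 × (49.0/4.6)^0.105 = 7.0 × (10.6522)^0.105
    = 7.0 × 1.2820 = 8.9739 m/s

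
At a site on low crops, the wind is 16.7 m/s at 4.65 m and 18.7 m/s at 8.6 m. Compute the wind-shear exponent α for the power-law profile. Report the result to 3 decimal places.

α ≈ 0.184

Power law: V₂/V₁ = (z₂/z₁)^α ⇒ α = ln(V₂/V₁) / ln(z₂/z₁)
α = ln(18.7/16.7) / ln(8.6/4.65) = ln(1.1198) / ln(1.8495)
  = 0.11311 / 0.61489 = 0.18396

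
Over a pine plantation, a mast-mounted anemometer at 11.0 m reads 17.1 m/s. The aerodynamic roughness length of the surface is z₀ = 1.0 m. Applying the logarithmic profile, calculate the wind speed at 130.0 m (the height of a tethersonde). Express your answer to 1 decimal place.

Log law: V(z) ∝ ln(z/z₀), so V₂/V₁ = ln(z₂/z₀) / ln(z₁/z₀).
ln(130.0/1.0) = 4.8675, ln(11.0/1.0) = 2.3979
V₂ = 17.1 × 4.8675/2.3979 = 17.1 × 2.0299 = 34.7116 m/s

34.7 m/s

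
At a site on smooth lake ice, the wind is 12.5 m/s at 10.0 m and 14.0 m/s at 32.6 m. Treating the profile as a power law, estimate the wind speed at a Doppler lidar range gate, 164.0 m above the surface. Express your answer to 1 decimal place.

16.3 m/s

First find α: α = ln(V₂/V₁)/ln(z₂/z₁) = ln(14.0/12.5)/ln(32.6/10.0) = 0.11333/1.18173 = 0.0959
Extrapolate from 32.6 m to 164.0 m: V₃ = 14.0 × (164.0/32.6)^0.0959 = 14.0 × 1.1676 = 16.3461 m/s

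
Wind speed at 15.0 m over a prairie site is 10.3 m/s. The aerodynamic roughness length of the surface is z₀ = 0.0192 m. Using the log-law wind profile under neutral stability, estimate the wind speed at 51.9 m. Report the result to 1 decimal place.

12.2 m/s

Log law: V(z) ∝ ln(z/z₀), so V₂/V₁ = ln(z₂/z₀) / ln(z₁/z₀).
ln(51.9/0.0192) = 7.9022, ln(15.0/0.0192) = 6.6609
V₂ = 10.3 × 7.9022/6.6609 = 10.3 × 1.1864 = 12.2194 m/s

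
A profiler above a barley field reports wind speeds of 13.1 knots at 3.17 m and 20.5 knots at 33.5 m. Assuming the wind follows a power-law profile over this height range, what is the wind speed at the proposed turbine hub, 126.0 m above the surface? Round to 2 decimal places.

26.36 knots

First find α: α = ln(V₂/V₁)/ln(z₂/z₁) = ln(20.5/13.1)/ln(33.5/3.17) = 0.44781/2.35781 = 0.1899
Extrapolate from 33.5 m to 126.0 m: V₃ = 20.5 × (126.0/33.5)^0.1899 = 20.5 × 1.2861 = 26.3648 knots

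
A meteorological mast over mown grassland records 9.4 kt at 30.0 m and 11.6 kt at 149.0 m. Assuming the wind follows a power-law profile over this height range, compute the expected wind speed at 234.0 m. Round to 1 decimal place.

12.3 kt

First find α: α = ln(V₂/V₁)/ln(z₂/z₁) = ln(11.6/9.4)/ln(149.0/30.0) = 0.21030/1.60275 = 0.1312
Extrapolate from 149.0 m to 234.0 m: V₃ = 11.6 × (234.0/149.0)^0.1312 = 11.6 × 1.0610 = 12.3078 kt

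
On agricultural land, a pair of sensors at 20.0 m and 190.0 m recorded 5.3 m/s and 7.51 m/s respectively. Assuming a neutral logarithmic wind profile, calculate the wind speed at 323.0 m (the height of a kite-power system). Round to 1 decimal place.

8.0 m/s

Log law: V ∝ ln(z/z₀). From the pair, with r = V₁/V₂ = 0.70573,
ln z₀ = (ln z₁ − r·ln z₂)/(1 − r) = (2.9957 − 0.70573×5.2470)/0.29427 = -2.4033 → z₀ = 0.09042 m
V₃ = V₁ · ln(z₃/z₀)/ln(z₁/z₀) = 5.3 × 8.1809/5.3990 = 8.0309 m/s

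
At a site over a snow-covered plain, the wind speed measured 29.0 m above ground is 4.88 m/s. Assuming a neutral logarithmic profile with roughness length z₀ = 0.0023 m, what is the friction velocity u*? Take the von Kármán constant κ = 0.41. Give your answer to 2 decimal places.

u* ≈ 0.21 m/s

Log law: V(z) = (u*/κ) · ln(z/z₀) ⇒ u* = κ · V / ln(z/z₀)
u* = 0.41 × 4.88 / ln(29.0/0.0023) = 0.41 × 4.88 / 9.4421
   = 2.0008 / 9.4421 = 0.2119 m/s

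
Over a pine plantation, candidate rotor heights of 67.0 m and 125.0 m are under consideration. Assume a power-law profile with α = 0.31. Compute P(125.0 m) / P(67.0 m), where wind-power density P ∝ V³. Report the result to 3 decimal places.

Speed ratio: V_B/V_A = (z_B/z_A)^α = (125.0/67.0)^0.31 = (1.8657)^0.31 = 1.21327
Power-density ratio: P_B/P_A = (V_B/V_A)³ = (1.21327)³ = 1.78598

1.786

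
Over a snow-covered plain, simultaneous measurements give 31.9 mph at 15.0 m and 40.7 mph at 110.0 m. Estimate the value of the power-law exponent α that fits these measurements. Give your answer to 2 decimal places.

α ≈ 0.12

Power law: V₂/V₁ = (z₂/z₁)^α ⇒ α = ln(V₂/V₁) / ln(z₂/z₁)
α = ln(40.7/31.9) / ln(110.0/15.0) = ln(1.2759) / ln(7.3333)
  = 0.24362 / 1.99243 = 0.12227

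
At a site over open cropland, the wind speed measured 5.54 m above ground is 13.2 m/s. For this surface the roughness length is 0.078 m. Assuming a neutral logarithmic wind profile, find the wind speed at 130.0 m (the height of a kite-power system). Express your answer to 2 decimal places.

22.97 m/s

Log law: V(z) ∝ ln(z/z₀), so V₂/V₁ = ln(z₂/z₀) / ln(z₁/z₀).
ln(130.0/0.078) = 7.4186, ln(5.54/0.078) = 4.2630
V₂ = 13.2 × 7.4186/4.2630 = 13.2 × 1.7402 = 22.9708 m/s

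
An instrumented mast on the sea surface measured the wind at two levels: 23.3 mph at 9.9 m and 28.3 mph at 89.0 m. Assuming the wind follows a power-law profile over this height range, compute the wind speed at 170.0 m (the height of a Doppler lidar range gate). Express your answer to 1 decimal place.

First find α: α = ln(V₂/V₁)/ln(z₂/z₁) = ln(28.3/23.3)/ln(89.0/9.9) = 0.19441/2.19610 = 0.0885
Extrapolate from 89.0 m to 170.0 m: V₃ = 28.3 × (170.0/89.0)^0.0885 = 28.3 × 1.0590 = 29.9686 mph

30.0 mph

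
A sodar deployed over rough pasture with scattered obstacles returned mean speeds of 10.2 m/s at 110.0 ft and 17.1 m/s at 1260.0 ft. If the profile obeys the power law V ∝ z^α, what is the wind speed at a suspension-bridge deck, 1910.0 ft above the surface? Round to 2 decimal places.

First find α: α = ln(V₂/V₁)/ln(z₂/z₁) = ln(17.1/10.2)/ln(1260.0/110.0) = 0.51669/2.43839 = 0.2119
Extrapolate from 1260.0 ft to 1910.0 ft: V₃ = 17.1 × (1910.0/1260.0)^0.2119 = 17.1 × 1.0921 = 18.6758 m/s

18.68 m/s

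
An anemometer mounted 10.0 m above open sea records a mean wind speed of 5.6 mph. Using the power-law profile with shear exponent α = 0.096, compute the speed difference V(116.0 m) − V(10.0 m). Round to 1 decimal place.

Power law: V₂ = V₁ · (z₂/z₁)^α = 5.6 × (11.6000)^0.096 = 7.0856 mph
ΔV = 7.0856 − 5.6 = 1.4856 mph

1.5 mph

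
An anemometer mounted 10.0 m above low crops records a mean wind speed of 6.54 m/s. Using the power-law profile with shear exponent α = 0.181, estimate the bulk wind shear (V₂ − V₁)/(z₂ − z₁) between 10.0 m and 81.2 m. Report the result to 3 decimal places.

Power law: V₂ = V₁ · (z₂/z₁)^α = 6.54 × (8.1200)^0.181 = 9.5545 m/s
ΔV/Δz = (9.5545 − 6.54)/(81.2 − 10.0) = 3.0145/71.2000 = 0.04234 m/s/m

0.042 m/s/m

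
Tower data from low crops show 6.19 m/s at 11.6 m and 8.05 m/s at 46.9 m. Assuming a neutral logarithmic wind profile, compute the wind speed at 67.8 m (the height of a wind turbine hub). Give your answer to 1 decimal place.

8.5 m/s

Log law: V ∝ ln(z/z₀). From the pair, with r = V₁/V₂ = 0.76894,
ln z₀ = (ln z₁ − r·ln z₂)/(1 − r) = (2.4510 − 0.76894×3.8480)/0.23106 = -2.1982 → z₀ = 0.1110 m
V₃ = V₁ · ln(z₃/z₀)/ln(z₁/z₀) = 6.19 × 6.4148/4.6492 = 8.5407 m/s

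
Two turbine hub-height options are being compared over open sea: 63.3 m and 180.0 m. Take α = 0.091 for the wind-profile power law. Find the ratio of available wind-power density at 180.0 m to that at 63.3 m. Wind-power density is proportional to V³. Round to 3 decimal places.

1.330

Speed ratio: V_B/V_A = (z_B/z_A)^α = (180.0/63.3)^0.091 = (2.8436)^0.091 = 1.09977
Power-density ratio: P_B/P_A = (V_B/V_A)³ = (1.09977)³ = 1.33017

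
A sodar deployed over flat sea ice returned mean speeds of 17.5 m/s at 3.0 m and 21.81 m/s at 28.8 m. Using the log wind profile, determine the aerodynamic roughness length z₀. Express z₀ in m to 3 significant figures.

Log law: V(z) ∝ ln(z/z₀). With r = V₁/V₂ = 17.5/21.81 = 0.80238,
r · ln(z₂/z₀) = ln(z₁/z₀) ⇒ ln z₀ = (ln z₁ − r·ln z₂)/(1 − r)
ln z₀ = (1.09861 − 0.80238×3.36038) / 0.19762 = -8.0849
z₀ = exp(-8.0849) = 0.0003082 m

z₀ ≈ 0.000308 m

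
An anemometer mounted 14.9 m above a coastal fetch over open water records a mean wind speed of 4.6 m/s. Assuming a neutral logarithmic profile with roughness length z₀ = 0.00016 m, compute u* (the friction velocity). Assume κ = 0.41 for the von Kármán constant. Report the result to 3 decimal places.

Log law: V(z) = (u*/κ) · ln(z/z₀) ⇒ u* = κ · V / ln(z/z₀)
u* = 0.41 × 4.6 / ln(14.9/0.00016) = 0.41 × 4.6 / 11.4417
   = 1.8860 / 11.4417 = 0.1648 m/s

u* ≈ 0.165 m/s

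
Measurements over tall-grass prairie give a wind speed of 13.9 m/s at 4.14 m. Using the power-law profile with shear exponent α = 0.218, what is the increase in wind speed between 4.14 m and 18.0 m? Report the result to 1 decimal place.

Power law: V₂ = V₁ · (z₂/z₁)^α = 13.9 × (4.3478)^0.218 = 19.1495 m/s
ΔV = 19.1495 − 13.9 = 5.2495 m/s

5.2 m/s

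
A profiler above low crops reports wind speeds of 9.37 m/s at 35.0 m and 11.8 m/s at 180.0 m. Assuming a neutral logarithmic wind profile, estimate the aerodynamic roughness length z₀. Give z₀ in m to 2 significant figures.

z₀ ≈ 0.063 m

Log law: V(z) ∝ ln(z/z₀). With r = V₁/V₂ = 9.37/11.8 = 0.79407,
r · ln(z₂/z₀) = ln(z₁/z₀) ⇒ ln z₀ = (ln z₁ − r·ln z₂)/(1 − r)
ln z₀ = (3.55535 − 0.79407×5.19296) / 0.20593 = -2.7592
z₀ = exp(-2.7592) = 0.06334 m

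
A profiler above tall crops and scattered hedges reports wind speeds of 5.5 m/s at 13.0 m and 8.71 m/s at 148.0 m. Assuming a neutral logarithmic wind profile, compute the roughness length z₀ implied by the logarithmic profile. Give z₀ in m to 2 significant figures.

Log law: V(z) ∝ ln(z/z₀). With r = V₁/V₂ = 5.5/8.71 = 0.63146,
r · ln(z₂/z₀) = ln(z₁/z₀) ⇒ ln z₀ = (ln z₁ − r·ln z₂)/(1 − r)
ln z₀ = (2.56495 − 0.63146×4.99721) / 0.36854 = -1.6025
z₀ = exp(-1.6025) = 0.2014 m

z₀ ≈ 0.20 m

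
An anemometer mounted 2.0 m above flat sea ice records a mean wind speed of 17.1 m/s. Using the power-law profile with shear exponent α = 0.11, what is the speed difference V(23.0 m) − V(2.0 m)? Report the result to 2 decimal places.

5.27 m/s

Power law: V₂ = V₁ · (z₂/z₁)^α = 17.1 × (11.5000)^0.11 = 22.3704 m/s
ΔV = 22.3704 − 17.1 = 5.2704 m/s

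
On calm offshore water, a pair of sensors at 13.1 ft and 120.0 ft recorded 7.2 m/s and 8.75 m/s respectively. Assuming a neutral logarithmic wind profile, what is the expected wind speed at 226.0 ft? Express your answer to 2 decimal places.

9.19 m/s

Log law: V ∝ ln(z/z₀). From the pair, with r = V₁/V₂ = 0.82286,
ln z₀ = (ln z₁ − r·ln z₂)/(1 − r) = (2.5726 − 0.82286×4.7875)/0.17714 = -7.7159 → z₀ = 0.0004457 ft
V₃ = V₁ · ln(z₃/z₀)/ln(z₁/z₀) = 7.2 × 13.1364/10.2885 = 9.1930 m/s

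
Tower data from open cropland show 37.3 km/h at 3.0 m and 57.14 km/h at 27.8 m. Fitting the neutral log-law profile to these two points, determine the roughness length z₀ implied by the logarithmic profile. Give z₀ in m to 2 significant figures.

Log law: V(z) ∝ ln(z/z₀). With r = V₁/V₂ = 37.3/57.14 = 0.65278,
r · ln(z₂/z₀) = ln(z₁/z₀) ⇒ ln z₀ = (ln z₁ − r·ln z₂)/(1 − r)
ln z₀ = (1.09861 − 0.65278×3.32504) / 0.34722 = -3.0872
z₀ = exp(-3.0872) = 0.04563 m

z₀ ≈ 0.046 m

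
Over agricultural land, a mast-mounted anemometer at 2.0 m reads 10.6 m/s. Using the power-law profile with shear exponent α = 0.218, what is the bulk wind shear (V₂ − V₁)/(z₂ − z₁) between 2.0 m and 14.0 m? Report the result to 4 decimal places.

Power law: V₂ = V₁ · (z₂/z₁)^α = 10.6 × (7.0000)^0.218 = 16.2008 m/s
ΔV/Δz = (16.2008 − 10.6)/(14.0 − 2.0) = 5.6008/12.0000 = 0.46674 m/s/m

0.4667 m/s/m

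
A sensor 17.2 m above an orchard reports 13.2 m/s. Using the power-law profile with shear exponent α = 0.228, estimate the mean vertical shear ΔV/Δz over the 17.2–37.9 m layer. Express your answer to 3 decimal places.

Power law: V₂ = V₁ · (z₂/z₁)^α = 13.2 × (2.2035)^0.228 = 15.8053 m/s
ΔV/Δz = (15.8053 − 13.2)/(37.9 − 17.2) = 2.6053/20.7000 = 0.12586 m/s/m

0.126 m/s/m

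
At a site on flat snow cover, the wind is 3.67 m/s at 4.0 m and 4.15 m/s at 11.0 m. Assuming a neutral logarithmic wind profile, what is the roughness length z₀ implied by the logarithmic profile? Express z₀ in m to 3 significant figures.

z₀ ≈ 0.00175 m

Log law: V(z) ∝ ln(z/z₀). With r = V₁/V₂ = 3.67/4.15 = 0.88434,
r · ln(z₂/z₀) = ln(z₁/z₀) ⇒ ln z₀ = (ln z₁ − r·ln z₂)/(1 − r)
ln z₀ = (1.38629 − 0.88434×2.39790) / 0.11566 = -6.3482
z₀ = exp(-6.3482) = 0.001750 m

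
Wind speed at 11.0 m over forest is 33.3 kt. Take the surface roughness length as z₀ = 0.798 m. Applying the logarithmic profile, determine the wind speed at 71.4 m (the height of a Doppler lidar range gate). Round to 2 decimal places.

57.04 kt

Log law: V(z) ∝ ln(z/z₀), so V₂/V₁ = ln(z₂/z₀) / ln(z₁/z₀).
ln(71.4/0.798) = 4.4939, ln(11.0/0.798) = 2.6235
V₂ = 33.3 × 4.4939/2.6235 = 33.3 × 1.7129 = 57.0406 kt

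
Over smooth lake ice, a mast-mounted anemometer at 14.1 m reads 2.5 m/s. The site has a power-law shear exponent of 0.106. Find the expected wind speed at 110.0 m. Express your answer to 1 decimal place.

Power-law profile: V₂ = V₁ · (z₂/z₁)^α
V₂ = 2.5 × (110.0/14.1)^0.106 = 2.5 × (7.8014)^0.106
    = 2.5 × 1.2433 = 3.1082 m/s

3.1 m/s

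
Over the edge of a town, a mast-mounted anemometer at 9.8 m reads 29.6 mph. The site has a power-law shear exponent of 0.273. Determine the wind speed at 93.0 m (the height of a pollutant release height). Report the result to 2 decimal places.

Power-law profile: V₂ = V₁ · (z₂/z₁)^α
V₂ = 29.6 × (93.0/9.8)^0.273 = 29.6 × (9.4898)^0.273
    = 29.6 × 1.8484 = 54.7120 mph

54.71 mph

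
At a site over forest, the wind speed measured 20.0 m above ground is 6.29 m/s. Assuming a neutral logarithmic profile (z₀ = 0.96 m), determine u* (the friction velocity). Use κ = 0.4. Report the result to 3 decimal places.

Log law: V(z) = (u*/κ) · ln(z/z₀) ⇒ u* = κ · V / ln(z/z₀)
u* = 0.4 × 6.29 / ln(20.0/0.96) = 0.4 × 6.29 / 3.0366
   = 2.5160 / 3.0366 = 0.8286 m/s

u* ≈ 0.829 m/s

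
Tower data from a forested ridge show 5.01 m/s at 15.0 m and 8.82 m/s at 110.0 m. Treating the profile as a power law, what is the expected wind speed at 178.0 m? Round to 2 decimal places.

10.11 m/s

First find α: α = ln(V₂/V₁)/ln(z₂/z₁) = ln(8.82/5.01)/ln(110.0/15.0) = 0.56559/1.99243 = 0.2839
Extrapolate from 110.0 m to 178.0 m: V₃ = 8.82 × (178.0/110.0)^0.2839 = 8.82 × 1.1464 = 10.1112 m/s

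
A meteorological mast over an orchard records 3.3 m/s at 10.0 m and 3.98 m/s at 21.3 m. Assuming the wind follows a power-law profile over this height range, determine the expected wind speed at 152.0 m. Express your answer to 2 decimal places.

First find α: α = ln(V₂/V₁)/ln(z₂/z₁) = ln(3.98/3.3)/ln(21.3/10.0) = 0.18736/0.75612 = 0.2478
Extrapolate from 21.3 m to 152.0 m: V₃ = 3.98 × (152.0/21.3)^0.2478 = 3.98 × 1.6273 = 6.4768 m/s

6.48 m/s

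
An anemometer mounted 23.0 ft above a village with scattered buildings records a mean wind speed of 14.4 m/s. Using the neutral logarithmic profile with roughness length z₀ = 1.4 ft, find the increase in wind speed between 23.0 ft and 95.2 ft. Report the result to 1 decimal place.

7.3 m/s

Log law: V₂ = V₁ · ln(z₂/z₀)/ln(z₁/z₀) = 14.4 × 4.2195/2.7990 = 21.7079 m/s
ΔV = 21.7079 − 14.4 = 7.3079 m/s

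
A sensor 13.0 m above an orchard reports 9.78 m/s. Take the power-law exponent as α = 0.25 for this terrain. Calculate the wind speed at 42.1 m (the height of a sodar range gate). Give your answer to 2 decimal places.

13.12 m/s

Power-law profile: V₂ = V₁ · (z₂/z₁)^α
V₂ = 9.78 × (42.1/13.0)^0.25 = 9.78 × (3.2385)^0.25
    = 9.78 × 1.3415 = 13.1197 m/s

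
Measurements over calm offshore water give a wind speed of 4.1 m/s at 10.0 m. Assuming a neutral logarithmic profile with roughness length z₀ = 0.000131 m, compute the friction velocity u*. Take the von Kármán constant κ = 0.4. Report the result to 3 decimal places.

Log law: V(z) = (u*/κ) · ln(z/z₀) ⇒ u* = κ · V / ln(z/z₀)
u* = 0.4 × 4.1 / ln(10.0/0.000131) = 0.4 × 4.1 / 11.2429
   = 1.6400 / 11.2429 = 0.1459 m/s

u* ≈ 0.146 m/s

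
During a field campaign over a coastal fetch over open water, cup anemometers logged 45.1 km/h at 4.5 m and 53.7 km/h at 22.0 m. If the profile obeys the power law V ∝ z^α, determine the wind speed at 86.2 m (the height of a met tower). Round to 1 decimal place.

62.4 km/h

First find α: α = ln(V₂/V₁)/ln(z₂/z₁) = ln(53.7/45.1)/ln(22.0/4.5) = 0.17453/1.58697 = 0.1100
Extrapolate from 22.0 m to 86.2 m: V₃ = 53.7 × (86.2/22.0)^0.1100 = 53.7 × 1.1621 = 62.4023 km/h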